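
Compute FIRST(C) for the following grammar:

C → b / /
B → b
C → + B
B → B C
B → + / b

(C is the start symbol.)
To compute FIRST(C), examine every production with C on the left-hand side, reading each right-hand side left to right until a non-nullable symbol is reached.

From C → b / /:
  - b is a terminal: add 'b' and stop
From C → + B:
  - '+' is a terminal: add '+' and stop

Collecting: FIRST(C) = { '+', 'b' }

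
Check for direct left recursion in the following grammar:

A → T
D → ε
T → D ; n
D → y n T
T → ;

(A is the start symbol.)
No direct left recursion

Direct left recursion occurs when N → N α for some non-terminal N (the right-hand side begins with the left-hand side itself).

A → T: starts with T
D → ε: starts with ε
T → D ; n: starts with D
D → y n T: starts with y
T → ;: starts with ';'

No direct left recursion found.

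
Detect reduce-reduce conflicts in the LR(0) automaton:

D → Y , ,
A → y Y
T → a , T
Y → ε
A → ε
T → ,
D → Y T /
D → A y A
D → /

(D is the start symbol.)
Yes — I0: [A → .] vs [Y → .]

A reduce-reduce conflict occurs when an LR(0) state has two complete items [A → α .] and [B → β .] — both call for a reduction, and with no lookahead the parser cannot choose between them.

Augment with D' → D and build the canonical LR(0) collection (I0 = CLOSURE({[D' → . D]}), then GOTO on every symbol after a dot until no new states appear). It has 17 states:
  I0: { [A → . y Y], [A → .], [D → . /], [D → . A y A], [D → . Y , ,], [D → . Y T /], [D' → . D], [Y → .] }  — shift, 2 reduces
  I1: { [D → / .] }  — reduce
  I2: { [D → A . y A] }  — shift
  I3: { [D' → D .] }  — accept
  I4: { [D → Y . , ,], [D → Y . T /], [T → . ,], [T → . a , T] }  — shift
  I5: { [A → y . Y], [Y → .] }  — reduce
  I6: { [A → y Y .] }  — reduce
  I7: { [D → Y , . ,], [T → , .] }  — shift, reduce
  I8: { [D → Y T . /] }  — shift
  I9: { [T → a . , T] }  — shift
  I10: { [T → . ,], [T → . a , T], [T → a , . T] }  — shift
  I11: { [T → , .] }  — reduce
  I12: { [T → a , T .] }  — reduce
  I13: { [D → Y T / .] }  — reduce
  I14: { [D → Y , , .] }  — reduce
  I15: { [A → . y Y], [A → .], [D → A y . A] }  — shift, reduce
  I16: { [D → A y A .] }  — reduce

I0 contains complete items [A → .], [Y → .] — reduce-reduce conflict.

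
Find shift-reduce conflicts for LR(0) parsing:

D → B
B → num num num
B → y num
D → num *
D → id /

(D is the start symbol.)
A shift-reduce conflict occurs when an LR(0) state has both:
  - a complete (reduce) item [A → α .] (dot at the end), and
  - a shift item [B → β . c γ] (dot before a terminal).

Augment with D' → D and build the canonical LR(0) collection (I0 = CLOSURE({[D' → . D]}), then GOTO on every symbol after a dot until no new states appear). It has 11 states:
  I0: { [B → . num num num], [B → . y num], [D → . B], [D → . id /], [D → . num *], [D' → . D] }  — shift
  I1: { [D → B .] }  — reduce
  I2: { [D' → D .] }  — accept
  I3: { [D → id . /] }  — shift
  I4: { [B → num . num num], [D → num . *] }  — shift
  I5: { [B → y . num] }  — shift
  I6: { [B → y num .] }  — reduce
  I7: { [D → num * .] }  — reduce
  I8: { [B → num num . num] }  — shift
  I9: { [B → num num num .] }  — reduce
  I10: { [D → id / .] }  — reduce

No state contains both a complete item and a shift item.

Answer: No shift-reduce conflicts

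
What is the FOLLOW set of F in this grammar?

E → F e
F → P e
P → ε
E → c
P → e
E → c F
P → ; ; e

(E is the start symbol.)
In E → F e: F is followed by e, add FIRST(e) \ {ε} = { 'e' }
In E → c F: F is at the end, add FOLLOW(E)

The FOLLOW sets referred to above (computed the same way, to a fixed point):
  FOLLOW(E) = { $ }

Taking the union: FOLLOW(F) = { $, 'e' }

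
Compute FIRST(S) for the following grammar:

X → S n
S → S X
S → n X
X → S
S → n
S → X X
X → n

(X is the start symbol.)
FIRST sets of the other non-terminals involved (by the same procedure, iterated to a fixed point):
  FIRST(X) = { 'n' }

From S → S X:
  - S is the symbol being defined: contributes nothing new
    S is not nullable, so stop
From S → n X:
  - n is a terminal: add 'n' and stop
From S → n:
  - n is a terminal: add 'n' and stop
From S → X X:
  - X is a non-terminal: add FIRST(X) \ {ε} = { 'n' }
    X is not nullable, so stop

Collecting: FIRST(S) = { 'n' }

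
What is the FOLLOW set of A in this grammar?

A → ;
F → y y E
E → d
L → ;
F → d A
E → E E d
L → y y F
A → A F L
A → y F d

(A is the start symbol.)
To compute FOLLOW(A), find every occurrence of A on a right-hand side N → α A β: add FIRST(β) \ {ε}, and if β is empty or nullable also add FOLLOW(N). Iterate to a fixed point.

A is the start symbol, so $ ∈ FOLLOW(A).
In F → d A: A is at the end, add FOLLOW(F)
In A → A F L: A is followed by F L, add FIRST(F L) \ {ε} = { 'd', 'y' }

The FOLLOW sets referred to above (computed the same way, to a fixed point):
  FOLLOW(F) = { $, ';', 'd', 'y' }

Taking the union: FOLLOW(A) = { $, ';', 'd', 'y' }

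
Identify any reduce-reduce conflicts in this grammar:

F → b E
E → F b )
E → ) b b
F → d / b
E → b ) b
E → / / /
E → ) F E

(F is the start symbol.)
No reduce-reduce conflicts

A reduce-reduce conflict occurs when an LR(0) state has two complete items [A → α .] and [B → β .] — both call for a reduction, and with no lookahead the parser cannot choose between them.

Augment with F' → F and build the canonical LR(0) collection (I0 = CLOSURE({[F' → . F]}), then GOTO on every symbol after a dot until no new states appear). It has 21 states:
  I0: { [F → . b E], [F → . d / b], [F' → . F] }  — shift
  I1: { [F' → F .] }  — accept
  I2: { [E → . ) F E], [E → . ) b b], [E → . / / /], [E → . F b )], [E → . b ) b], [F → . b E], [F → . d / b], [F → b . E] }  — shift
  I3: { [F → d . / b] }  — shift
  I4: { [F → d / . b] }  — shift
  I5: { [F → d / b .] }  — reduce
  I6: { [E → ) . F E], [E → ) . b b], [F → . b E], [F → . d / b] }  — shift
  I7: { [E → / . / /] }  — shift
  I8: { [F → b E .] }  — reduce
  I9: { [E → F . b )] }  — shift
  I10: { [E → . ) F E], [E → . ) b b], [E → . / / /], [E → . F b )], [E → . b ) b], [E → b . ) b], [F → . b E], [F → . d / b], [F → b . E] }  — shift
  I11: { [E → ) . F E], [E → ) . b b], [E → b ) . b], [F → . b E], [F → . d / b] }  — shift
  I12: { [E → ) F . E], [E → . ) F E], [E → . ) b b], [E → . / / /], [E → . F b )], [E → . b ) b], [F → . b E], [F → . d / b] }  — shift
  I13: { [E → ) b . b], [E → . ) F E], [E → . ) b b], [E → . / / /], [E → . F b )], [E → . b ) b], [E → b ) b .], [F → . b E], [F → . d / b], [F → b . E] }  — shift, reduce
  I14: { [E → ) b b .], [E → . ) F E], [E → . ) b b], [E → . / / /], [E → . F b )], [E → . b ) b], [E → b . ) b], [F → . b E], [F → . d / b], [F → b . E] }  — shift, reduce
  I15: { [E → ) F E .] }  — reduce
  I16: { [E → F b . )] }  — shift
  I17: { [E → F b ) .] }  — reduce
  I18: { [E → / / . /] }  — shift
  I19: { [E → / / / .] }  — reduce
  I20: { [E → ) b . b], [E → . ) F E], [E → . ) b b], [E → . / / /], [E → . F b )], [E → . b ) b], [F → . b E], [F → . d / b], [F → b . E] }  — shift

No state contains more than one complete item.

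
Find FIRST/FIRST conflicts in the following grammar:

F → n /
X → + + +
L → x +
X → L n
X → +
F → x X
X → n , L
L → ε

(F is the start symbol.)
FIRST sets of the non-terminals at (or reachable through a nullable prefix from) the front of some alternative:
  FIRST(L) = { 'x', ε }

Productions for F:
  F → n /: FIRST = { 'n' }
  F → x X: FIRST = { 'x' }
Productions for X:
  X → + + +: FIRST = { '+' }
  X → L n: FIRST = { 'n', 'x' }
  X → +: FIRST = { '+' }
  X → n , L: FIRST = { 'n' }
Productions for L:
  L → x +: FIRST = { 'x' }
  L → ε: FIRST = { ε }

Conflict for X: X → + + + and X → +
  Overlap: { '+' }
Conflict for X: X → L n and X → n , L
  Overlap: { 'n' }

Answer: Yes. X → '+' '+' '+' / X → '+' on { '+' }; X → L n / X → n ',' L on { 'n' }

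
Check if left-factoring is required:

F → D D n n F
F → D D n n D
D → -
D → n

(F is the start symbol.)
Left-factoring is needed when two productions for the same non-terminal
share a common prefix on the right-hand side.

Productions for F:
  F → D D n n F
  F → D D n n D
Productions for D:
  D → -
  D → n

Found common prefix 'D D n n' in productions for F

Answer: Yes, F has productions with common prefix 'D D n n'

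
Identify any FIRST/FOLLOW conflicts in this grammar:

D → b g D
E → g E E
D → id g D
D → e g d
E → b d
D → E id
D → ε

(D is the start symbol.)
A FIRST/FOLLOW conflict occurs when a non-terminal N has a nullable alternative N → β (β ⇒* ε) and another alternative N → α with FIRST(α) ∩ FOLLOW(N) ≠ ∅: on such a lookahead the parser cannot decide between expanding α and letting N vanish via β.

Nullable non-terminals: D.
FIRST sets used below: FIRST(E) = { 'b', 'g' }

D: nullable alternative(s) D → ε; FOLLOW(D) = { $ }
  D → b g D: FIRST \ {ε} = { 'b' } — disjoint from FOLLOW(D)
  D → id g D: FIRST \ {ε} = { 'id' } — disjoint from FOLLOW(D)
  D → e g d: FIRST \ {ε} = { 'e' } — disjoint from FOLLOW(D)
  D → E id: FIRST \ {ε} = { 'b', 'g' } — disjoint from FOLLOW(D)
  D → ε: FIRST \ {ε} = { } — this is the only nullable alternative, skip

E has no nullable alternative, so no FIRST/FOLLOW check is needed there.

No FIRST/FOLLOW conflicts found.

Answer: No FIRST/FOLLOW conflicts.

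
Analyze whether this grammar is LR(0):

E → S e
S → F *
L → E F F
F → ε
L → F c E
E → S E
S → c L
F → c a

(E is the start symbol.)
No. Shift-reduce conflict between [F → .] and [F → . c a]

A grammar is LR(0) if no state in the canonical LR(0) collection has:
  - both a shift item (dot before a terminal) and a complete item (shift-reduce conflict), or
  - two or more complete items (reduce-reduce conflict; the accept item [E' → E .] counts as a complete item here).

Augment with E' → E and build the canonical LR(0) collection (I0 = CLOSURE({[E' → . E]}), then GOTO on every symbol after a dot until no new states appear). It has 17 states:
  I0: { [E → . S E], [E → . S e], [E' → . E], [F → . c a], [F → .], [S → . F *], [S → . c L] }  — shift, reduce
  I1: { [E' → E .] }  — accept
  I2: { [S → F . *] }  — shift
  I3: { [E → . S E], [E → . S e], [E → S . E], [E → S . e], [F → . c a], [F → .], [S → . F *], [S → . c L] }  — shift, reduce
  I4: { [E → . S E], [E → . S e], [F → . c a], [F → .], [F → c . a], [L → . E F F], [L → . F c E], [S → . F *], [S → . c L], [S → c . L] }  — shift, reduce
  I5: { [F → . c a], [F → .], [L → E . F F] }  — shift, reduce
  I6: { [L → F . c E], [S → F . *] }  — shift
  I7: { [S → c L .] }  — reduce
  I8: { [F → c a .] }  — reduce
  I9: { [S → F * .] }  — reduce
  I10: { [E → . S E], [E → . S e], [F → . c a], [F → .], [L → F c . E], [S → . F *], [S → . c L] }  — shift, reduce
  I11: { [L → F c E .] }  — reduce
  I12: { [F → . c a], [F → .], [L → E F . F] }  — shift, reduce
  I13: { [F → c . a] }  — shift
  I14: { [L → E F F .] }  — reduce
  I15: { [E → S E .] }  — reduce
  I16: { [E → S e .] }  — reduce

Conflict in state I0:
  Shift-reduce conflict between [F → .] and [F → . c a]
So the grammar is NOT LR(0).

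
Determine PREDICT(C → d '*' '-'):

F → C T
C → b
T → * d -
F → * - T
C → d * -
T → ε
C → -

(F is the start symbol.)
PREDICT(C → d '*' '-') = (FIRST(RHS) \ {ε}) ∪ (FOLLOW(C) if ε ∈ FIRST(RHS), i.e. RHS ⇒* ε)
FIRST(d '*' '-') = { 'd' }
ε ∉ FIRST(d '*' '-'), so FOLLOW(C) is not added.
PREDICT(C → d '*' '-') = { 'd' }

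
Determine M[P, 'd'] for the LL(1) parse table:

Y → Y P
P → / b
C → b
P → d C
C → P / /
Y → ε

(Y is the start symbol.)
To find M[P, 'd'], we find productions for P where 'd' is in the predict set (PREDICT(N → α) = (FIRST(α) \ {ε}) ∪ (FOLLOW(N) if α ⇒* ε)).

P → / b: PREDICT = { '/' }
P → d C: PREDICT = { 'd' }
  'd' is in predict set, so this production goes in M[P, 'd']

M[P, 'd'] = P → d C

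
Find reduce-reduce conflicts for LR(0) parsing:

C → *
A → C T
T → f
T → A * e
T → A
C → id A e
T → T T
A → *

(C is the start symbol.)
A reduce-reduce conflict occurs when an LR(0) state has two complete items [A → α .] and [B → β .] — both call for a reduction, and with no lookahead the parser cannot choose between them.

Augment with C' → C and build the canonical LR(0) collection (I0 = CLOSURE({[C' → . C]}), then GOTO on every symbol after a dot until no new states appear). It has 14 states:
  I0: { [C → . *], [C → . id A e], [C' → . C] }  — shift
  I1: { [C → * .] }  — reduce
  I2: { [C' → C .] }  — accept
  I3: { [A → . *], [A → . C T], [C → . *], [C → . id A e], [C → id . A e] }  — shift
  I4: { [A → * .], [C → * .] }  — 2 reduces
  I5: { [C → id A . e] }  — shift
  I6: { [A → . *], [A → . C T], [A → C . T], [C → . *], [C → . id A e], [T → . A * e], [T → . A], [T → . T T], [T → . f] }  — shift
  I7: { [T → A . * e], [T → A .] }  — shift, reduce
  I8: { [A → . *], [A → . C T], [A → C T .], [C → . *], [C → . id A e], [T → . A * e], [T → . A], [T → . T T], [T → . f], [T → T . T] }  — shift, reduce
  I9: { [T → f .] }  — reduce
  I10: { [A → . *], [A → . C T], [C → . *], [C → . id A e], [T → . A * e], [T → . A], [T → . T T], [T → . f], [T → T . T], [T → T T .] }  — shift, reduce
  I11: { [T → A * . e] }  — shift
  I12: { [T → A * e .] }  — reduce
  I13: { [C → id A e .] }  — reduce

I4 contains complete items [A → * .], [C → * .] — reduce-reduce conflict.

Answer: Yes — I4: [A → * .] vs [C → * .]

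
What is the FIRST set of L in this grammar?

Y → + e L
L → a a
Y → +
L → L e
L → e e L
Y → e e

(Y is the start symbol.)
To compute FIRST(L), examine every production with L on the left-hand side, reading each right-hand side left to right until a non-nullable symbol is reached.

From L → a a:
  - a is a terminal: add 'a' and stop
From L → L e:
  - L is the symbol being defined: contributes nothing new
    L is not nullable, so stop
From L → e e L:
  - e is a terminal: add 'e' and stop

Collecting: FIRST(L) = { 'a', 'e' }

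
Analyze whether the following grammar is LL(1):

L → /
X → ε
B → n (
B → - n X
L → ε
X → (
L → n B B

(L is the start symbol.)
A grammar is LL(1) if for each non-terminal N with multiple productions, the predict sets of those productions are pairwise disjoint, where PREDICT(N → α) = (FIRST(α) \ {ε}) ∪ (FOLLOW(N) if α ⇒* ε).

Relevant sets:
  FOLLOW(L) = { $ }
  FOLLOW(X) = { $, '-', 'n' }

For L:
  PREDICT(L → '/') = { '/' }
  PREDICT(L → ε) = { $ }
  PREDICT(L → n B B) = { 'n' }
For X:
  PREDICT(X → ε) = { $, '-', 'n' }
  PREDICT(X → '(') = { '(' }
For B:
  PREDICT(B → n '(') = { 'n' }
  PREDICT(B → '-' n X) = { '-' }

All predict sets are disjoint. The grammar IS LL(1).

Answer: Yes, the grammar is LL(1).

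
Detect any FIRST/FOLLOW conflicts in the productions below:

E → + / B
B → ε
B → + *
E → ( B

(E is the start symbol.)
Nullable non-terminals: B.

B: nullable alternative(s) B → ε; FOLLOW(B) = { $ }
  B → ε: FIRST \ {ε} = { } — this is the only nullable alternative, skip
  B → + *: FIRST \ {ε} = { '+' } — disjoint from FOLLOW(B)

E has no nullable alternative, so no FIRST/FOLLOW check is needed there.

No FIRST/FOLLOW conflicts found.

Answer: No FIRST/FOLLOW conflicts.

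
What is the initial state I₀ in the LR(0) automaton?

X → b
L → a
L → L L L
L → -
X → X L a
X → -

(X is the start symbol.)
First, augment the grammar with X' → X
I₀ = CLOSURE({ [X' → . X] }):
  [X' → . X] has the dot before X: add [X → . b], [X → . X L a], [X → . -]
No further items can be added.

I₀ = { [X → . -], [X → . X L a], [X → . b], [X' → . X] }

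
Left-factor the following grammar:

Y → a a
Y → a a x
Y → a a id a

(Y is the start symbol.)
Y → a a Y'
Y' → ε
Y' → x
Y' → id a

Left-factoring transforms A → αβ₁ | αβ₂ into A → αA' and A' → β₁ | β₂
(α is the longest common prefix among the alternatives). Repeat until
no nonterminal has two alternatives with a common prefix.

Round 1: Y has alternatives sharing prefix 'a a'. Introduce Y': Y → a a Y'
  Add: Y' → ε
  Add: Y' → x
  Add: Y' → id a

No remaining common prefixes — done.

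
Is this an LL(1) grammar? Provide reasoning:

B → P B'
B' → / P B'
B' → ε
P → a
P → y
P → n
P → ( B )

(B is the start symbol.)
Relevant sets:
  FOLLOW(B') = { $, ')' }

For B':
  PREDICT(B' → '/' P B') = { '/' }
  PREDICT(B' → ε) = { $, ')' }
For P:
  PREDICT(P → a) = { 'a' }
  PREDICT(P → y) = { 'y' }
  PREDICT(P → n) = { 'n' }
  PREDICT(P → '(' B ')') = { '(' }
B has a single production, so nothing to check there.

All predict sets are disjoint. The grammar IS LL(1).

Answer: Yes, the grammar is LL(1).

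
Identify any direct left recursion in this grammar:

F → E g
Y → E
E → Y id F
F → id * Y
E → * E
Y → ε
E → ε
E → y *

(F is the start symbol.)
F → E g: starts with E
Y → E: starts with E
E → Y id F: starts with Y
F → id * Y: starts with id
E → * E: starts with '*'
Y → ε: starts with ε
E → ε: starts with ε
E → y *: starts with y

No direct left recursion found.

Answer: No direct left recursion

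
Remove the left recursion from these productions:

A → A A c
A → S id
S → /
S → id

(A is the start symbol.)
A is directly left-recursive. The standard transformation for
  A → A α₁ | ... | A α_m | β₁ | ... | β_n
is
  A  → β₁ A' | ... | β_n A'
  A' → α₁ A' | ... | α_m A' | ε

A → S id becomes A → S id A'
A → A A c becomes A' → A c A'
Add A' → ε

Productions for other non-terminals are unchanged:
  S → /
  S → id

Resulting grammar:
A → S id A'
A' → A c A'
A' → ε
S → /
S → id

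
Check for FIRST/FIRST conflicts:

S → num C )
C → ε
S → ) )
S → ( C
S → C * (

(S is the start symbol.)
No FIRST/FIRST conflicts.

FIRST sets of the non-terminals at (or reachable through a nullable prefix from) the front of some alternative:
  FIRST(C) = { ε }

Productions for S:
  S → num C ): FIRST = { 'num' }
  S → ) ): FIRST = { ')' }
  S → ( C: FIRST = { '(' }
  S → C * (: FIRST = { '*' }
C has only one production, so no FIRST/FIRST conflict is possible there.

All alternatives of each non-terminal have pairwise disjoint FIRST sets.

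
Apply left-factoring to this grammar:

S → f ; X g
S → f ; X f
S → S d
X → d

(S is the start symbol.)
S → f ; X S'
S' → g
S' → f
S → S d
X → d

Left-factoring transforms A → αβ₁ | αβ₂ into A → αA' and A' → β₁ | β₂
(α is the longest common prefix among the alternatives). Repeat until
no nonterminal has two alternatives with a common prefix.

Round 1: S has alternatives sharing prefix 'f ; X'. Introduce S': S → f ; X S'
  Add: S' → g
  Add: S' → f

No remaining common prefixes — done.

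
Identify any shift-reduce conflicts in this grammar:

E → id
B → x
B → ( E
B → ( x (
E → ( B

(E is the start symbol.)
No shift-reduce conflicts

A shift-reduce conflict occurs when an LR(0) state has both:
  - a complete (reduce) item [A → α .] (dot at the end), and
  - a shift item [B → β . c γ] (dot before a terminal).

Augment with E' → E and build the canonical LR(0) collection (I0 = CLOSURE({[E' → . E]}), then GOTO on every symbol after a dot until no new states appear). It has 10 states:
  I0: { [E → . ( B], [E → . id], [E' → . E] }  — shift
  I1: { [B → . ( E], [B → . ( x (], [B → . x], [E → ( . B] }  — shift
  I2: { [E' → E .] }  — accept
  I3: { [E → id .] }  — reduce
  I4: { [B → ( . E], [B → ( . x (], [E → . ( B], [E → . id] }  — shift
  I5: { [E → ( B .] }  — reduce
  I6: { [B → x .] }  — reduce
  I7: { [B → ( E .] }  — reduce
  I8: { [B → ( x . (] }  — shift
  I9: { [B → ( x ( .] }  — reduce

No state contains both a complete item and a shift item.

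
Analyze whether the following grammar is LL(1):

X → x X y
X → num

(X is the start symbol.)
A grammar is LL(1) if for each non-terminal N with multiple productions, the predict sets of those productions are pairwise disjoint, where PREDICT(N → α) = (FIRST(α) \ {ε}) ∪ (FOLLOW(N) if α ⇒* ε).

For X:
  PREDICT(X → x X y) = { 'x' }
  PREDICT(X → num) = { 'num' }

All predict sets are disjoint. The grammar IS LL(1).

Answer: Yes, the grammar is LL(1).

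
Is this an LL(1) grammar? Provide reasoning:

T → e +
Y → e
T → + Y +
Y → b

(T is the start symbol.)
Yes, the grammar is LL(1).

A grammar is LL(1) if for each non-terminal N with multiple productions, the predict sets of those productions are pairwise disjoint, where PREDICT(N → α) = (FIRST(α) \ {ε}) ∪ (FOLLOW(N) if α ⇒* ε).

For T:
  PREDICT(T → e '+') = { 'e' }
  PREDICT(T → '+' Y '+') = { '+' }
For Y:
  PREDICT(Y → e) = { 'e' }
  PREDICT(Y → b) = { 'b' }

All predict sets are disjoint. The grammar IS LL(1).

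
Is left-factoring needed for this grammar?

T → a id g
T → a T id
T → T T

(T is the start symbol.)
Left-factoring is needed when two productions for the same non-terminal
share a common prefix on the right-hand side.

Productions for T:
  T → a id g
  T → a T id
  T → T T

Found common prefix 'a' in productions for T

Answer: Yes, T has productions with common prefix 'a'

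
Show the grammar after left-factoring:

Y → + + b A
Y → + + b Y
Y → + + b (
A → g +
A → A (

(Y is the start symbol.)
Y → + + b Y'
Y' → A
Y' → Y
Y' → (
A → g +
A → A (

Left-factoring transforms A → αβ₁ | αβ₂ into A → αA' and A' → β₁ | β₂
(α is the longest common prefix among the alternatives). Repeat until
no nonterminal has two alternatives with a common prefix.

Round 1: Y has alternatives sharing prefix '+ + b'. Introduce Y': Y → + + b Y'
  Add: Y' → A
  Add: Y' → Y
  Add: Y' → (

No remaining common prefixes — done.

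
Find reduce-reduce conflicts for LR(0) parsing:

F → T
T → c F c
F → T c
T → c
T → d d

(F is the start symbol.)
No reduce-reduce conflicts

A reduce-reduce conflict occurs when an LR(0) state has two complete items [A → α .] and [B → β .] — both call for a reduction, and with no lookahead the parser cannot choose between them.

Augment with F' → F and build the canonical LR(0) collection (I0 = CLOSURE({[F' → . F]}), then GOTO on every symbol after a dot until no new states appear). It has 9 states:
  I0: { [F → . T c], [F → . T], [F' → . F], [T → . c F c], [T → . c], [T → . d d] }  — shift
  I1: { [F' → F .] }  — accept
  I2: { [F → T . c], [F → T .] }  — shift, reduce
  I3: { [F → . T c], [F → . T], [T → . c F c], [T → . c], [T → . d d], [T → c . F c], [T → c .] }  — shift, reduce
  I4: { [T → d . d] }  — shift
  I5: { [T → d d .] }  — reduce
  I6: { [T → c F . c] }  — shift
  I7: { [T → c F c .] }  — reduce
  I8: { [F → T c .] }  — reduce

No state contains more than one complete item.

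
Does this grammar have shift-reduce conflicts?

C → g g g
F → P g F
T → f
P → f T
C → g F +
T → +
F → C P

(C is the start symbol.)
Augment with C' → C and build the canonical LR(0) collection (I0 = CLOSURE({[C' → . C]}), then GOTO on every symbol after a dot until no new states appear). It has 16 states:
  I0: { [C → . g F +], [C → . g g g], [C' → . C] }  — shift
  I1: { [C' → C .] }  — accept
  I2: { [C → . g F +], [C → . g g g], [C → g . F +], [C → g . g g], [F → . C P], [F → . P g F], [P → . f T] }  — shift
  I3: { [F → C . P], [P → . f T] }  — shift
  I4: { [C → g F . +] }  — shift
  I5: { [F → P . g F] }  — shift
  I6: { [P → f . T], [T → . +], [T → . f] }  — shift
  I7: { [C → . g F +], [C → . g g g], [C → g . F +], [C → g . g g], [C → g g . g], [F → . C P], [F → . P g F], [P → . f T] }  — shift
  I8: { [C → . g F +], [C → . g g g], [C → g . F +], [C → g . g g], [C → g g . g], [C → g g g .], [F → . C P], [F → . P g F], [P → . f T] }  — shift, reduce
  I9: { [T → + .] }  — reduce
  I10: { [P → f T .] }  — reduce
  I11: { [T → f .] }  — reduce
  I12: { [C → . g F +], [C → . g g g], [F → . C P], [F → . P g F], [F → P g . F], [P → . f T] }  — shift
  I13: { [F → P g F .] }  — reduce
  I14: { [C → g F + .] }  — reduce
  I15: { [F → C P .] }  — reduce

I8 contains reduce item [C → g g g .] and shift items [C → . g F +], [C → . g g g], [C → g . g g], [C → g g . g], [P → . f T] — shift-reduce conflict.

Answer: Yes — I8: [C → g g g .] vs [C → . g F +]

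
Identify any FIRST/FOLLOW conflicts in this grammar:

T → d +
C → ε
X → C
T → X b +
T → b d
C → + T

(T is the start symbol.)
No FIRST/FOLLOW conflicts.

A FIRST/FOLLOW conflict occurs when a non-terminal N has a nullable alternative N → β (β ⇒* ε) and another alternative N → α with FIRST(α) ∩ FOLLOW(N) ≠ ∅: on such a lookahead the parser cannot decide between expanding α and letting N vanish via β.

Nullable non-terminals: C, X.

C: nullable alternative(s) C → ε; FOLLOW(C) = { 'b' }
  C → ε: FIRST \ {ε} = { } — this is the only nullable alternative, skip
  C → + T: FIRST \ {ε} = { '+' } — disjoint from FOLLOW(C)
X has a nullable alternative but only one production, so nothing to check.

T has no nullable alternative, so no FIRST/FOLLOW check is needed there.

No FIRST/FOLLOW conflicts found.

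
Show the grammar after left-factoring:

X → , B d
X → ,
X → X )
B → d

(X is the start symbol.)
X → , X'
X' → B d
X' → ε
X → X )
B → d

Left-factoring transforms A → αβ₁ | αβ₂ into A → αA' and A' → β₁ | β₂
(α is the longest common prefix among the alternatives). Repeat until
no nonterminal has two alternatives with a common prefix.

Round 1: X has alternatives sharing prefix ','. Introduce X': X → , X'
  Add: X' → B d
  Add: X' → ε

No remaining common prefixes — done.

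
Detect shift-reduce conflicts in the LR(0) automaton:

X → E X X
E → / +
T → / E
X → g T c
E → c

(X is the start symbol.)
No shift-reduce conflicts

A shift-reduce conflict occurs when an LR(0) state has both:
  - a complete (reduce) item [A → α .] (dot at the end), and
  - a shift item [B → β . c γ] (dot before a terminal).

Augment with X' → X and build the canonical LR(0) collection (I0 = CLOSURE({[X' → . X]}), then GOTO on every symbol after a dot until no new states appear). It has 13 states:
  I0: { [E → . / +], [E → . c], [X → . E X X], [X → . g T c], [X' → . X] }  — shift
  I1: { [E → / . +] }  — shift
  I2: { [E → . / +], [E → . c], [X → . E X X], [X → . g T c], [X → E . X X] }  — shift
  I3: { [X' → X .] }  — accept
  I4: { [E → c .] }  — reduce
  I5: { [T → . / E], [X → g . T c] }  — shift
  I6: { [E → . / +], [E → . c], [T → / . E] }  — shift
  I7: { [X → g T . c] }  — shift
  I8: { [X → g T c .] }  — reduce
  I9: { [T → / E .] }  — reduce
  I10: { [E → . / +], [E → . c], [X → . E X X], [X → . g T c], [X → E X . X] }  — shift
  I11: { [X → E X X .] }  — reduce
  I12: { [E → / + .] }  — reduce

No state contains both a complete item and a shift item.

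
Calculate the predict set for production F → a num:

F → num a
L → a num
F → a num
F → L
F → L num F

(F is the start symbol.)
PREDICT(F → a num) = (FIRST(RHS) \ {ε}) ∪ (FOLLOW(F) if ε ∈ FIRST(RHS), i.e. RHS ⇒* ε)
FIRST(a num) = { 'a' }
ε ∉ FIRST(a num), so FOLLOW(F) is not added.
PREDICT(F → a num) = { 'a' }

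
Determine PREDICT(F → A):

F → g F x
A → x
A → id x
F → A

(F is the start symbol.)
PREDICT(F → A) = (FIRST(RHS) \ {ε}) ∪ (FOLLOW(F) if ε ∈ FIRST(RHS), i.e. RHS ⇒* ε)
FIRST(A) = { 'id', 'x' }
FIRST(A) = { 'id', 'x' }
ε ∉ FIRST(A), so FOLLOW(F) is not added.
PREDICT(F → A) = { 'id', 'x' }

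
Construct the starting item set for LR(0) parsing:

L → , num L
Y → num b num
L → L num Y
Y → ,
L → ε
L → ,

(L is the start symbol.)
First, augment the grammar with L' → L
I₀ = CLOSURE({ [L' → . L] }):
  [L' → . L] has the dot before L: add [L → . , num L], [L → . L num Y], [L → .], [L → . ,]
No further items can be added.

I₀ = { [L → . , num L], [L → . ,], [L → . L num Y], [L → .], [L' → . L] }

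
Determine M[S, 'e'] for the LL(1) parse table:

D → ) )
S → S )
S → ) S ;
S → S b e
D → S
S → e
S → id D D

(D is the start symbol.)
To find M[S, 'e'], we find productions for S where 'e' is in the predict set (PREDICT(N → α) = (FIRST(α) \ {ε}) ∪ (FOLLOW(N) if α ⇒* ε)).

Relevant sets:
  FIRST(S) = { ')', 'e', 'id' }

S → S ): PREDICT = { ')', 'e', 'id' }
  'e' is in predict set, so this production goes in M[S, 'e']
S → ) S ;: PREDICT = { ')' }
S → S b e: PREDICT = { ')', 'e', 'id' }
  'e' is in predict set, so this production goes in M[S, 'e']
S → e: PREDICT = { 'e' }
  'e' is in predict set, so this production goes in M[S, 'e']
S → id D D: PREDICT = { 'id' }

M[S, 'e'] = S → S ), S → S b e, S → e  (a multiply-defined cell — the grammar is not LL(1))

Answer: S → S ), S → S b e, S → e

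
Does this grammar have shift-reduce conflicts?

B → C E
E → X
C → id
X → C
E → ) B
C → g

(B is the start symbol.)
No shift-reduce conflicts

Augment with B' → B and build the canonical LR(0) collection (I0 = CLOSURE({[B' → . B]}), then GOTO on every symbol after a dot until no new states appear). It has 10 states:
  I0: { [B → . C E], [B' → . B], [C → . g], [C → . id] }  — shift
  I1: { [B' → B .] }  — accept
  I2: { [B → C . E], [C → . g], [C → . id], [E → . ) B], [E → . X], [X → . C] }  — shift
  I3: { [C → g .] }  — reduce
  I4: { [C → id .] }  — reduce
  I5: { [B → . C E], [C → . g], [C → . id], [E → ) . B] }  — shift
  I6: { [X → C .] }  — reduce
  I7: { [B → C E .] }  — reduce
  I8: { [E → X .] }  — reduce
  I9: { [E → ) B .] }  — reduce

No state contains both a complete item and a shift item.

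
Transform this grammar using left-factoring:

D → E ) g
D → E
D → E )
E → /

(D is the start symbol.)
Left-factoring transforms A → αβ₁ | αβ₂ into A → αA' and A' → β₁ | β₂
(α is the longest common prefix among the alternatives). Repeat until
no nonterminal has two alternatives with a common prefix.

Round 1: D has alternatives sharing prefix 'E'. Introduce D': D → E D'
  Add: D' → ) g
  Add: D' → ε
  Add: D' → )

Round 2: D' has alternatives sharing prefix ')'. Introduce D'': D' → ) D''
  Add: D'' → g
  Add: D'' → ε

No remaining common prefixes — done.

Resulting grammar:
D → E D'
D' → ) D''
D'' → g
D'' → ε
D' → ε
E → /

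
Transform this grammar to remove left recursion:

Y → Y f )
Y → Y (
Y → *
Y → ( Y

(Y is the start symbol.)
Y is directly left-recursive. The standard transformation for
  A → A α₁ | ... | A α_m | β₁ | ... | β_n
is
  A  → β₁ A' | ... | β_n A'
  A' → α₁ A' | ... | α_m A' | ε

Y → * becomes Y → * Y'
Y → ( Y becomes Y → ( Y Y'
Y → Y f ) becomes Y' → f ) Y'
Y → Y ( becomes Y' → ( Y'
Add Y' → ε

Resulting grammar:
Y → * Y'
Y → ( Y Y'
Y' → f ) Y'
Y' → ( Y'
Y' → ε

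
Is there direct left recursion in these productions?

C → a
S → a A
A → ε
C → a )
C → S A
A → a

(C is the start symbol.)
C → a: starts with a
S → a A: starts with a
A → ε: starts with ε
C → a ): starts with a
C → S A: starts with S
A → a: starts with a

No direct left recursion found.

Answer: No direct left recursion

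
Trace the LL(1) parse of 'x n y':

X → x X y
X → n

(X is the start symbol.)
Stack is shown with the top on the left.

Stack    Input    Action
------------------------
X $      x n y $  output X → x X y
x X y $  x n y $  match 'x'
X y $    n y $    output X → n
n y $    n y $    match 'n'
y $      y $      match 'y'
$        $        accept

The string is accepted.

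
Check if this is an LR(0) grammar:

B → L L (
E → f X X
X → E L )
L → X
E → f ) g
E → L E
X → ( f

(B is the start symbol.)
No. Shift-reduce conflict between [L → X .] and [E → . f ) g]

Augment with B' → B and build the canonical LR(0) collection (I0 = CLOSURE({[B' → . B]}), then GOTO on every symbol after a dot until no new states appear). It has 18 states:
  I0: { [B → . L L (], [B' → . B], [E → . L E], [E → . f ) g], [E → . f X X], [L → . X], [X → . ( f], [X → . E L )] }  — shift
  I1: { [X → ( . f] }  — shift
  I2: { [B' → B .] }  — accept
  I3: { [E → . L E], [E → . f ) g], [E → . f X X], [L → . X], [X → . ( f], [X → . E L )], [X → E . L )] }  — shift
  I4: { [B → L . L (], [E → . L E], [E → . f ) g], [E → . f X X], [E → L . E], [L → . X], [X → . ( f], [X → . E L )] }  — shift
  I5: { [L → X .] }  — reduce
  I6: { [E → . L E], [E → . f ) g], [E → . f X X], [E → f . ) g], [E → f . X X], [L → . X], [X → . ( f], [X → . E L )] }  — shift
  I7: { [E → f ) . g] }  — shift
  I8: { [E → . L E], [E → . f ) g], [E → . f X X], [E → L . E], [L → . X], [X → . ( f], [X → . E L )] }  — shift
  I9: { [E → . L E], [E → . f ) g], [E → . f X X], [E → f X . X], [L → . X], [L → X .], [X → . ( f], [X → . E L )] }  — shift, reduce
  I10: { [E → f X X .], [L → X .] }  — 2 reduces
  I11: { [E → . L E], [E → . f ) g], [E → . f X X], [E → L E .], [L → . X], [X → . ( f], [X → . E L )], [X → E . L )] }  — shift, reduce
  I12: { [E → . L E], [E → . f ) g], [E → . f X X], [E → L . E], [L → . X], [X → . ( f], [X → . E L )], [X → E L . )] }  — shift
  I13: { [X → E L ) .] }  — reduce
  I14: { [E → f ) g .] }  — reduce
  I15: { [B → L L . (], [E → . L E], [E → . f ) g], [E → . f X X], [E → L . E], [L → . X], [X → . ( f], [X → . E L )] }  — shift
  I16: { [B → L L ( .], [X → ( . f] }  — shift, reduce
  I17: { [X → ( f .] }  — reduce

Conflict in state I9:
  Shift-reduce conflict between [L → X .] and [E → . f ) g]
So the grammar is NOT LR(0).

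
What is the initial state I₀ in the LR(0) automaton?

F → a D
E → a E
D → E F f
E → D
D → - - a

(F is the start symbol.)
{ [F → . a D], [F' → . F] }

First, augment the grammar with F' → F
I₀ = CLOSURE({ [F' → . F] }):
  [F' → . F] has the dot before F: add [F → . a D]
No further items can be added.

I₀ = { [F → . a D], [F' → . F] }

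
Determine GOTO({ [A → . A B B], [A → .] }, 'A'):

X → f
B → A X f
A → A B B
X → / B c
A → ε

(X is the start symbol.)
GOTO(I, 'A') = CLOSURE({ [A → αX.β] : [A → α.Xβ] ∈ I, X = 'A' })

Items with dot before 'A', with the dot advanced:
  [A → . A B B] → [A → A . B B]
Closure of the advanced items:
  [A → A . B B] has the dot before B: add [B → . A X f]
  [B → . A X f] has the dot before A: add [A → . A B B], [A → .]

GOTO = { [A → . A B B], [A → .], [A → A . B B], [B → . A X f] }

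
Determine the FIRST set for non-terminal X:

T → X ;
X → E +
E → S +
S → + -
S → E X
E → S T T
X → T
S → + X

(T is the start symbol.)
FIRST sets of the other non-terminals involved (by the same procedure, iterated to a fixed point):
  FIRST(E) = { '+' }
  FIRST(T) = { '+' }

From X → E +:
  - E is a non-terminal: add FIRST(E) \ {ε} = { '+' }
    E is not nullable, so stop
From X → T:
  - T is a non-terminal: add FIRST(T) \ {ε} = { '+' }
    T is not nullable, so stop

Collecting: FIRST(X) = { '+' }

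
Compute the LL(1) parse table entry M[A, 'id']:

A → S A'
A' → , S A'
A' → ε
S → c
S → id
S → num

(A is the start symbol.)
To find M[A, 'id'], we find productions for A where 'id' is in the predict set (PREDICT(N → α) = (FIRST(α) \ {ε}) ∪ (FOLLOW(N) if α ⇒* ε)).

Relevant sets:
  FIRST(S) = { 'c', 'id', 'num' }

A → S A': PREDICT = { 'c', 'id', 'num' }
  'id' is in predict set, so this production goes in M[A, 'id']

M[A, 'id'] = A → S A'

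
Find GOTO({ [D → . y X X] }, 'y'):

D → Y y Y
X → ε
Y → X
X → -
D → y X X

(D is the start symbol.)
{ [D → y . X X], [X → . -], [X → .] }

GOTO(I, 'y') = CLOSURE({ [A → αX.β] : [A → α.Xβ] ∈ I, X = 'y' })

Items with dot before 'y', with the dot advanced:
  [D → . y X X] → [D → y . X X]
Closure of the advanced items:
  [D → y . X X] has the dot before X: add [X → .], [X → . -]

GOTO = { [D → y . X X], [X → . -], [X → .] }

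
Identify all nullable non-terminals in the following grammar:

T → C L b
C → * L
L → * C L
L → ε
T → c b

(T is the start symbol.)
{ 'L' }

A non-terminal is nullable if it can derive ε (the empty string): either it has an ε-production, or it has a production whose right-hand side consists entirely of nullable non-terminals.

ε-productions: L → ε
So L is immediately nullable.
No further non-terminal can be added: every production for the remaining non-terminals contains a terminal or a non-nullable non-terminal.
Nullable = { 'L' }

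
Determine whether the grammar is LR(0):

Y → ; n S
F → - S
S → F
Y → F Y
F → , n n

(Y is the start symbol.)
Augment with Y' → Y and build the canonical LR(0) collection (I0 = CLOSURE({[Y' → . Y]}), then GOTO on every symbol after a dot until no new states appear). It has 13 states:
  I0: { [F → . , n n], [F → . - S], [Y → . ; n S], [Y → . F Y], [Y' → . Y] }  — shift
  I1: { [F → , . n n] }  — shift
  I2: { [F → - . S], [F → . , n n], [F → . - S], [S → . F] }  — shift
  I3: { [Y → ; . n S] }  — shift
  I4: { [F → . , n n], [F → . - S], [Y → . ; n S], [Y → . F Y], [Y → F . Y] }  — shift
  I5: { [Y' → Y .] }  — accept
  I6: { [Y → F Y .] }  — reduce
  I7: { [F → . , n n], [F → . - S], [S → . F], [Y → ; n . S] }  — shift
  I8: { [S → F .] }  — reduce
  I9: { [Y → ; n S .] }  — reduce
  I10: { [F → - S .] }  — reduce
  I11: { [F → , n . n] }  — shift
  I12: { [F → , n n .] }  — reduce

Every state is either a pure shift/goto state or contains exactly one complete item and nothing to shift — no conflicts. The grammar is LR(0).

Answer: Yes, the grammar is LR(0)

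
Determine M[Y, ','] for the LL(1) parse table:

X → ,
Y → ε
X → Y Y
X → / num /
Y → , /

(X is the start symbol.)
To find M[Y, ','], we find productions for Y where ',' is in the predict set (PREDICT(N → α) = (FIRST(α) \ {ε}) ∪ (FOLLOW(N) if α ⇒* ε)).

Relevant sets:
  FOLLOW(Y) = { $, ',' }

Y → ε: PREDICT = { $, ',' }
  ',' is in predict set, so this production goes in M[Y, ',']
Y → , /: PREDICT = { ',' }
  ',' is in predict set, so this production goes in M[Y, ',']

M[Y, ','] = Y → ε, Y → , /  (a multiply-defined cell — the grammar is not LL(1))

Answer: Y → ε, Y → , /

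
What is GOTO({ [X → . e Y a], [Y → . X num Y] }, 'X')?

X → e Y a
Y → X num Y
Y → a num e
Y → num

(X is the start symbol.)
{ [Y → X . num Y] }

GOTO(I, 'X') = CLOSURE({ [A → αX.β] : [A → α.Xβ] ∈ I, X = 'X' })

Items with dot before 'X', with the dot advanced:
  [Y → . X num Y] → [Y → X . num Y]
Closure adds nothing (no advanced item has the dot before a non-terminal).

GOTO = { [Y → X . num Y] }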